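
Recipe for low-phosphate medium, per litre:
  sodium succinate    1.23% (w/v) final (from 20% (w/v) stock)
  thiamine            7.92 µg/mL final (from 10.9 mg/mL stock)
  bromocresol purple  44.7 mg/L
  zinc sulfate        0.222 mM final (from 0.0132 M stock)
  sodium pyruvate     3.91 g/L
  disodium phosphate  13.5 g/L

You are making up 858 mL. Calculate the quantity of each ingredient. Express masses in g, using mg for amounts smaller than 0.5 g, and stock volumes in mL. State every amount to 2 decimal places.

sodium succinate 52.77 mL; thiamine 0.62 mL; bromocresol purple 38.35 mg; zinc sulfate 14.43 mL; sodium pyruvate 3.35 g; disodium phosphate 11.58 g

Target volume = 858 mL = 0.858 L.
sodium succinate: dilute stock: 1.23% ÷ 20% × 858 mL = 52.77 mL
thiamine: dilute stock: 7.92 µg/mL × 858 mL ÷ 10900 µg/mL = 0.62 mL
bromocresol purple: 44.7 mg/L × 0.858 L = 38.35 mg
zinc sulfate: V = C2·V2/C1 = 0.222 mM × 858 mL ÷ 13.2 mM = 14.43 mL
sodium pyruvate: 3.91 g/L × 0.858 L = 3.35 g
disodium phosphate: 13.5 g/L × 0.858 L = 11.58 g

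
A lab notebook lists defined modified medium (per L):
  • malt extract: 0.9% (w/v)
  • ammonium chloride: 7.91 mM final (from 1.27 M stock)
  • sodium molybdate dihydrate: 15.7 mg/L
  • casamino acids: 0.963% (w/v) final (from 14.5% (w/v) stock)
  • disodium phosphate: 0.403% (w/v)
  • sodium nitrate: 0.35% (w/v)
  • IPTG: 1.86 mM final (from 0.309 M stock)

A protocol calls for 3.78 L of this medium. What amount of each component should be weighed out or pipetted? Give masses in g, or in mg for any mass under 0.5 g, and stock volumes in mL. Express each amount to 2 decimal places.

Scale factor relative to 1 L: 3.78.
malt extract: 0.9% w/v = 9 g/L → 9 × 3.78 L = 34.02 g
ammonium chloride: C1V1 = C2V2 → 7.91 mM × 3780 mL ÷ 1270 mM = 23.54 mL
sodium molybdate dihydrate: 15.7 mg/L × 3.78 L = 59.35 mg
casamino acids: V = C2·V2/C1 = 0.963% ÷ 14.5% × 3780 mL = 251.04 mL
disodium phosphate: 0.403% w/v = 4.03 g/L → 4.03 × 3.78 L = 15.23 g
sodium nitrate: 0.35 g per 100 mL × 3780 mL ÷ 100 = 13.23 g
IPTG: dilute stock: 1.86 mM × 3780 mL ÷ 309 mM = 22.75 mL

malt extract 34.02 g; ammonium chloride 23.54 mL; sodium molybdate dihydrate 59.35 mg; casamino acids 251.04 mL; disodium phosphate 15.23 g; sodium nitrate 13.23 g; IPTG 22.75 mL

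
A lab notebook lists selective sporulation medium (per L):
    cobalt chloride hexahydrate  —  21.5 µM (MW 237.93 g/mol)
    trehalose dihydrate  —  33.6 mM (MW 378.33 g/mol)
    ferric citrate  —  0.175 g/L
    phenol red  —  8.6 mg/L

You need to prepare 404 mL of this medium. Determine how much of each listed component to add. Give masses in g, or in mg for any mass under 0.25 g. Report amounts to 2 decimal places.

cobalt chloride hexahydrate 2.07 mg; trehalose dihydrate 5.14 g; ferric citrate 70.70 mg; phenol red 3.47 mg

Working volume: 404 mL = 0.404 L.
cobalt chloride hexahydrate: 21.5 µmol/L × 237.93 g/mol × 0.404 L ÷ 1000 = 2.07 mg
trehalose dihydrate: 33.6 mmol/L × 378.33 g/mol × 0.404 L ÷ 1000 = 5.14 g
ferric citrate: 0.175 g/L × 0.404 L = 0.0707 g = 70.70 mg
phenol red: 8.6 mg/L × 0.404 L = 3.47 mg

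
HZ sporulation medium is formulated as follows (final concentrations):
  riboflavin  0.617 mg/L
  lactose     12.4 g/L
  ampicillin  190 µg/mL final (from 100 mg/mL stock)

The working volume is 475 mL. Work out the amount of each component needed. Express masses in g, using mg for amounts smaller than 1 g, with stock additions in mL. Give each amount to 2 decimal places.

Target volume = 475 mL = 0.475 L.
riboflavin: 0.617 mg/L × 0.475 L = 0.29 mg
lactose: 12.4 g/L × 0.475 L = 5.89 g
ampicillin: V = C2·V2/C1 = 190 µg/mL × 475 mL ÷ 100000 µg/mL = 0.90 mL

riboflavin 0.29 mg; lactose 5.89 g; ampicillin 0.90 mL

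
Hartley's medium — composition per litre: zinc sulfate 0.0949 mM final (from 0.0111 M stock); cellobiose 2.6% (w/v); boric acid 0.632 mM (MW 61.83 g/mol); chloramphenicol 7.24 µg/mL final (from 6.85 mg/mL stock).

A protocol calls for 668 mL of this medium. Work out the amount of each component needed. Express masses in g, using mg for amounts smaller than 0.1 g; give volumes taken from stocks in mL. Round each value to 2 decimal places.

Target volume = 668 mL = 0.668 L.
zinc sulfate: C1V1 = C2V2 → 0.0949 mM × 668 mL ÷ 11.1 mM = 5.71 mL
cellobiose: 2.6% w/v = 26 g/L → 26 × 0.668 L = 17.37 g
boric acid: 0.632 mmol/L × 61.83 mg/mmol × 0.668 L = 26.10 mg
chloramphenicol: C1V1 = C2V2 → 7.24 µg/mL × 668 mL ÷ 6850 µg/mL = 0.71 mL

zinc sulfate 5.71 mL; cellobiose 17.37 g; boric acid 26.10 mg; chloramphenicol 0.71 mL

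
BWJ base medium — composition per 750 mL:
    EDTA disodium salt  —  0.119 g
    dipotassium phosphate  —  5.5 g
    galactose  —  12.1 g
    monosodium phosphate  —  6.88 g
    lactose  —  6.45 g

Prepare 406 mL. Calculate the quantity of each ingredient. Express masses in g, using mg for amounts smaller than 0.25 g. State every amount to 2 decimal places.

EDTA disodium salt 64.42 mg; dipotassium phosphate 2.98 g; galactose 6.55 g; monosodium phosphate 3.72 g; lactose 3.49 g

Ratio of target to recipe volume: 406 / 750 = 0.541333.
EDTA disodium salt: 0.119 g × (406 mL / 750 mL) = 0.0644187 g = 64.42 mg
dipotassium phosphate: 5.5 g × (406 mL / 750 mL) = 2.98 g
galactose: 12.1 g × (406 mL / 750 mL) = 6.55 g
monosodium phosphate: 6.88 g × (406 mL / 750 mL) = 3.72 g
lactose: 6.45 g × (406 mL / 750 mL) = 3.49 g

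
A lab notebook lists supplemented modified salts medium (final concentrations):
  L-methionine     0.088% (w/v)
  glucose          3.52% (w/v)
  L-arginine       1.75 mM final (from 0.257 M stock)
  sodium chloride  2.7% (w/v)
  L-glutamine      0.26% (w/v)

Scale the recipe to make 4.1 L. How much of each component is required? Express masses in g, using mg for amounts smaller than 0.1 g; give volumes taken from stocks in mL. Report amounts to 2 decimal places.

L-methionine 3.61 g; glucose 144.32 g; L-arginine 27.92 mL; sodium chloride 110.70 g; L-glutamine 10.66 g

Working volume: 4.1 L.
L-methionine: 0.088% w/v = 0.88 g/L → 0.88 × 4.1 L = 3.61 g
glucose: 3.52% w/v = 35.2 g/L → 35.2 × 4.1 L = 144.32 g
L-arginine: V = C2·V2/C1 = 1.75 mM × 4100 mL ÷ 257 mM = 27.92 mL
sodium chloride: 2.7 g per 100 mL × 4100 mL ÷ 100 = 110.70 g
L-glutamine: 0.26 g per 100 mL × 4100 mL ÷ 100 = 10.66 g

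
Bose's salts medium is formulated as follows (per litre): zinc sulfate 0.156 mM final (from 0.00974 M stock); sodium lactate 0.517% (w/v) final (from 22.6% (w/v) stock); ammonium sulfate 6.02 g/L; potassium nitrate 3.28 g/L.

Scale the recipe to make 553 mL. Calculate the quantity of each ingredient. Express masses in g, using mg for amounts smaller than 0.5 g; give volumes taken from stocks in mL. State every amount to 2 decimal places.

zinc sulfate 8.86 mL; sodium lactate 12.65 mL; ammonium sulfate 3.33 g; potassium nitrate 1.81 g

Working volume: 553 mL = 0.553 L.
zinc sulfate: dilute stock: 0.156 mM × 553 mL ÷ 9.74 mM = 8.86 mL
sodium lactate: C1V1 = C2V2 → 0.517% ÷ 22.6% × 553 mL = 12.65 mL
ammonium sulfate: 6.02 g/L × 0.553 L = 3.33 g
potassium nitrate: 3.28 g/L × 0.553 L = 1.81 g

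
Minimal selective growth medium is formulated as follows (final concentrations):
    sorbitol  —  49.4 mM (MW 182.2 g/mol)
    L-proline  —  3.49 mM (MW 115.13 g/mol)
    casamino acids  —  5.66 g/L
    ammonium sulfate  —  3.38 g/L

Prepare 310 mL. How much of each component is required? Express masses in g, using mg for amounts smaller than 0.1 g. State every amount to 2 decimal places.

Working volume: 310 mL = 0.31 L.
sorbitol: 49.4 mmol/L × 182.2 g/mol × 0.31 L ÷ 1000 = 2.79 g
L-proline: 3.49 mmol/L × 115.13 g/mol × 0.31 L ÷ 1000 = 0.12 g
casamino acids: 5.66 g/L × 0.31 L = 1.75 g
ammonium sulfate: 3.38 g/L × 0.31 L = 1.05 g

sorbitol 2.79 g; L-proline 0.12 g; casamino acids 1.75 g; ammonium sulfate 1.05 g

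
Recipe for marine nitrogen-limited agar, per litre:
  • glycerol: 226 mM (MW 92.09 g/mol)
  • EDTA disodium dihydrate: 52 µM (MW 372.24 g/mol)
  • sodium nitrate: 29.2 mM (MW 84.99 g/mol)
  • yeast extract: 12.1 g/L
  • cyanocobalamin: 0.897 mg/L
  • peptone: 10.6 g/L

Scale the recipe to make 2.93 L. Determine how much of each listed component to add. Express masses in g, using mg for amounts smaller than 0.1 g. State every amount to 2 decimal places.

Scale factor relative to 1 L: 2.93.
glycerol: 226 mmol/L × 92.09 g/mol × 2.93 L ÷ 1000 = 60.98 g
EDTA disodium dihydrate: 52 µmol/L × 372.24 g/mol × 2.93 L ÷ 1000 = 56.71 mg
sodium nitrate: 29.2 mmol/L × 84.99 g/mol × 2.93 L ÷ 1000 = 7.27 g
yeast extract: 12.1 g/L × 2.93 L = 35.45 g
cyanocobalamin: 0.897 mg/L × 2.93 L = 2.63 mg
peptone: 10.6 g/L × 2.93 L = 31.06 g

glycerol 60.98 g; EDTA disodium dihydrate 56.71 mg; sodium nitrate 7.27 g; yeast extract 35.45 g; cyanocobalamin 2.63 mg; peptone 31.06 g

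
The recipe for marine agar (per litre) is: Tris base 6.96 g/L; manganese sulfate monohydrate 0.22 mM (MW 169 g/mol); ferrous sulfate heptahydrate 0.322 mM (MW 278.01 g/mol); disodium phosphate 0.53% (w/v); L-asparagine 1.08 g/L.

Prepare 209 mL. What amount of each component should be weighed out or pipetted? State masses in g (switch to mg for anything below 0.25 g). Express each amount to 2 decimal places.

Target volume = 209 mL = 0.209 L.
Tris base: 6.96 g/L × 0.209 L = 1.45 g
manganese sulfate monohydrate: 0.22 mmol/L × 169 mg/mmol × 0.209 L = 7.77 mg
ferrous sulfate heptahydrate: 0.322 mmol/L × 278.01 mg/mmol × 0.209 L = 18.71 mg
disodium phosphate: 0.53% w/v = 5.3 g/L → 5.3 × 0.209 L = 1.11 g
L-asparagine: 1.08 g/L × 0.209 L = 0.22572 g = 225.72 mg

Tris base 1.45 g; manganese sulfate monohydrate 7.77 mg; ferrous sulfate heptahydrate 18.71 mg; disodium phosphate 1.11 g; L-asparagine 225.72 mg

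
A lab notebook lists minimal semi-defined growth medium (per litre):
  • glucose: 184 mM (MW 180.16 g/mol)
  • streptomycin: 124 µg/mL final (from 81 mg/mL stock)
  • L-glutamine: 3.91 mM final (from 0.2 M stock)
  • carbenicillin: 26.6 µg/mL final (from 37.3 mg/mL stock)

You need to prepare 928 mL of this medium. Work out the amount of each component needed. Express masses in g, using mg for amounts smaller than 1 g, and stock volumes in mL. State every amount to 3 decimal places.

glucose 30.763 g; streptomycin 1.421 mL; L-glutamine 18.142 mL; carbenicillin 0.662 mL

Working volume: 928 mL = 0.928 L.
glucose: 184 mmol/L × 180.16 g/mol × 0.928 L ÷ 1000 = 30.763 g
streptomycin: V = C2·V2/C1 = 124 µg/mL × 928 mL ÷ 81000 µg/mL = 1.421 mL
L-glutamine: dilute stock: 3.91 mM × 928 mL ÷ 200 mM = 18.142 mL
carbenicillin: dilute stock: 26.6 µg/mL × 928 mL ÷ 37300 µg/mL = 0.662 mL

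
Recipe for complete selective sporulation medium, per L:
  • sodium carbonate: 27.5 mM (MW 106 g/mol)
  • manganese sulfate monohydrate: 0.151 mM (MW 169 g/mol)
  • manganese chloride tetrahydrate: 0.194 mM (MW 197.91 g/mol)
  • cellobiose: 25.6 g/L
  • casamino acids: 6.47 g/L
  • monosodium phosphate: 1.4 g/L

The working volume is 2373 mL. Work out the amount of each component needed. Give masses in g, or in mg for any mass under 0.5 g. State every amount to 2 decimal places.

Target volume = 2373 mL = 2.373 L.
sodium carbonate: 27.5 mmol/L × 106 g/mol × 2.373 L ÷ 1000 = 6.92 g
manganese sulfate monohydrate: 0.151 mmol/L × 169 mg/mmol × 2.373 L = 60.56 mg
manganese chloride tetrahydrate: 0.194 mmol/L × 197.91 mg/mmol × 2.373 L = 91.11 mg
cellobiose: 25.6 g/L × 2.373 L = 60.75 g
casamino acids: 6.47 g/L × 2.373 L = 15.35 g
monosodium phosphate: 1.4 g/L × 2.373 L = 3.32 g

sodium carbonate 6.92 g; manganese sulfate monohydrate 60.56 mg; manganese chloride tetrahydrate 91.11 mg; cellobiose 60.75 g; casamino acids 15.35 g; monosodium phosphate 3.32 g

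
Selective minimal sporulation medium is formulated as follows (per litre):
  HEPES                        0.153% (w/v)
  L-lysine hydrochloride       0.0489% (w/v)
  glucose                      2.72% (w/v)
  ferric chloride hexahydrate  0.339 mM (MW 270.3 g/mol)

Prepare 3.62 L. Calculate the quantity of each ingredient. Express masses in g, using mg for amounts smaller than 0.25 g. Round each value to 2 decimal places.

Scale factor relative to 1 L: 3.62.
HEPES: 0.153% w/v = 1.53 g/L → 1.53 × 3.62 L = 5.54 g
L-lysine hydrochloride: 0.0489% w/v = 0.489 g/L → 0.489 × 3.62 L = 1.77 g
glucose: 2.72% w/v = 27.2 g/L → 27.2 × 3.62 L = 98.46 g
ferric chloride hexahydrate: 0.339 mmol/L × 270.3 g/mol × 3.62 L ÷ 1000 = 0.33 g

HEPES 5.54 g; L-lysine hydrochloride 1.77 g; glucose 98.46 g; ferric chloride hexahydrate 0.33 g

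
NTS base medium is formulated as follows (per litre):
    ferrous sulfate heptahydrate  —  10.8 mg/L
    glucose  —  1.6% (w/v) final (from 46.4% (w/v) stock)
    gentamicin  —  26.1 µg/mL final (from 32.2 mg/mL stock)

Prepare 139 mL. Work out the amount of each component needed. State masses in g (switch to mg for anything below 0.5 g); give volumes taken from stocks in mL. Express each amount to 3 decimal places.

Target volume = 139 mL = 0.139 L.
ferrous sulfate heptahydrate: 10.8 mg/L × 0.139 L = 1.501 mg
glucose: V = C2·V2/C1 = 1.6% ÷ 46.4% × 139 mL = 4.793 mL
gentamicin: dilute stock: 26.1 µg/mL × 139 mL ÷ 32200 µg/mL = 0.113 mL

ferrous sulfate heptahydrate 1.501 mg; glucose 4.793 mL; gentamicin 0.113 mL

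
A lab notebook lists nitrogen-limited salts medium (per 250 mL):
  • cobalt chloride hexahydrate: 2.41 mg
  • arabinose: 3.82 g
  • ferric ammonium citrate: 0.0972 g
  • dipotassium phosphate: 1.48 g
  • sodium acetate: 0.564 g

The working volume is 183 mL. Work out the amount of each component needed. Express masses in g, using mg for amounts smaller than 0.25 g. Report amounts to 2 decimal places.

cobalt chloride hexahydrate 1.76 mg; arabinose 2.80 g; ferric ammonium citrate 71.15 mg; dipotassium phosphate 1.08 g; sodium acetate 0.41 g

Ratio of target to recipe volume: 183 / 250 = 0.732.
cobalt chloride hexahydrate: 2.41 mg × (183 mL / 250 mL) = 1.76 mg
arabinose: 3.82 g × (183 mL / 250 mL) = 2.80 g
ferric ammonium citrate: 0.0972 g × (183 mL / 250 mL) = 0.0711504 g = 71.15 mg
dipotassium phosphate: 1.48 g × (183 mL / 250 mL) = 1.08 g
sodium acetate: 0.564 g × (183 mL / 250 mL) = 0.41 g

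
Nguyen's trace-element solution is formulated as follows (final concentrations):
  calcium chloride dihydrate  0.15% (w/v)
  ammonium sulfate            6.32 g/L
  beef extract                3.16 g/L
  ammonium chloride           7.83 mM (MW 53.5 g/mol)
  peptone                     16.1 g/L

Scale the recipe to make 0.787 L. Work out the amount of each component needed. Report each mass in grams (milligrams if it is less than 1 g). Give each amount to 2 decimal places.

calcium chloride dihydrate 1.18 g; ammonium sulfate 4.97 g; beef extract 2.49 g; ammonium chloride 329.68 mg; peptone 12.67 g

Working volume: 0.787 L.
calcium chloride dihydrate: 0.15% w/v = 1.5 g/L → 1.5 × 0.787 L = 1.18 g
ammonium sulfate: 6.32 g/L × 0.787 L = 4.97 g
beef extract: 3.16 g/L × 0.787 L = 2.49 g
ammonium chloride: 7.83 mmol/L × 53.5 mg/mmol × 0.787 L = 329.68 mg
peptone: 16.1 g/L × 0.787 L = 12.67 g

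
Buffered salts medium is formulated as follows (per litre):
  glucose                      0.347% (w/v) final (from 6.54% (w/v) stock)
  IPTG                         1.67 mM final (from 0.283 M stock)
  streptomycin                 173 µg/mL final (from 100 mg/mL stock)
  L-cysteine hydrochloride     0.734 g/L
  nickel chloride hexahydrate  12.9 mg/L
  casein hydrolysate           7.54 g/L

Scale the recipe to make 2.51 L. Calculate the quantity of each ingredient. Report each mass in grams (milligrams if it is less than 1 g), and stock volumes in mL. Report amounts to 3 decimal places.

glucose 133.176 mL; IPTG 14.812 mL; streptomycin 4.342 mL; L-cysteine hydrochloride 1.842 g; nickel chloride hexahydrate 32.379 mg; casein hydrolysate 18.925 g

Working volume: 2.51 L.
glucose: V = C2·V2/C1 = 0.347% ÷ 6.54% × 2510 mL = 133.176 mL
IPTG: C1V1 = C2V2 → 1.67 mM × 2510 mL ÷ 283 mM = 14.812 mL
streptomycin: V = C2·V2/C1 = 173 µg/mL × 2510 mL ÷ 100000 µg/mL = 4.342 mL
L-cysteine hydrochloride: 0.734 g/L × 2.51 L = 1.842 g
nickel chloride hexahydrate: 12.9 mg/L × 2.51 L = 32.379 mg
casein hydrolysate: 7.54 g/L × 2.51 L = 18.925 g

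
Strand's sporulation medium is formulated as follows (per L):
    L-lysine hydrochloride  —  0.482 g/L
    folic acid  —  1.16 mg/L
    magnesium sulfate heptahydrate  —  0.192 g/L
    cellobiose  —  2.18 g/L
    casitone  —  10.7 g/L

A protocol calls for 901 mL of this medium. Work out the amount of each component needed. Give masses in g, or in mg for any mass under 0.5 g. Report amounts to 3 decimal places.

Scale factor relative to 1 L: 0.901.
L-lysine hydrochloride: 0.482 g/L × 0.901 L = 0.434282 g = 434.282 mg
folic acid: 1.16 mg/L × 0.901 L = 1.045 mg
magnesium sulfate heptahydrate: 0.192 g/L × 0.901 L = 0.172992 g = 172.992 mg
cellobiose: 2.18 g/L × 0.901 L = 1.964 g
casitone: 10.7 g/L × 0.901 L = 9.641 g

L-lysine hydrochloride 434.282 mg; folic acid 1.045 mg; magnesium sulfate heptahydrate 172.992 mg; cellobiose 1.964 g; casitone 9.641 g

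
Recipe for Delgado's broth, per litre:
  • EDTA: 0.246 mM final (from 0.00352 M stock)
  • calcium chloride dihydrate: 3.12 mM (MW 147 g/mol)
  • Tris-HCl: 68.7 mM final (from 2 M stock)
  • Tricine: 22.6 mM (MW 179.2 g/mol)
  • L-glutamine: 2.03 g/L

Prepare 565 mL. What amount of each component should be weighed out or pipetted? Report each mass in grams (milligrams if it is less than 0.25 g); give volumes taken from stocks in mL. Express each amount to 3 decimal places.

EDTA 39.486 mL; calcium chloride dihydrate 0.259 g; Tris-HCl 19.408 mL; Tricine 2.288 g; L-glutamine 1.147 g

Scale factor relative to 1 L: 0.565.
EDTA: dilute stock: 0.246 mM × 565 mL ÷ 3.52 mM = 39.486 mL
calcium chloride dihydrate: 3.12 mmol/L × 147 g/mol × 0.565 L ÷ 1000 = 0.259 g
Tris-HCl: C1V1 = C2V2 → 68.7 mM × 565 mL ÷ 2000 mM = 19.408 mL
Tricine: 22.6 mmol/L × 179.2 g/mol × 0.565 L ÷ 1000 = 2.288 g
L-glutamine: 2.03 g/L × 0.565 L = 1.147 g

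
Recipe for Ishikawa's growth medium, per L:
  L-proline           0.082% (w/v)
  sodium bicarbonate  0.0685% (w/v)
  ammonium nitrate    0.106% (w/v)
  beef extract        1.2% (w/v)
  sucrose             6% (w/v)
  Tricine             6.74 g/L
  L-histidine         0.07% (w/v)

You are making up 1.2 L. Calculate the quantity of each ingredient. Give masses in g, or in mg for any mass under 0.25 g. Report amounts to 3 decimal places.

Scale factor relative to 1 L: 1.2.
L-proline: 0.082 g per 100 mL × 1200 mL ÷ 100 = 0.984 g
sodium bicarbonate: 0.0685% w/v = 0.685 g/L → 0.685 × 1.2 L = 0.822 g
ammonium nitrate: 0.106% w/v = 1.06 g/L → 1.06 × 1.2 L = 1.272 g
beef extract: 1.2 g per 100 mL × 1200 mL ÷ 100 = 14.400 g
sucrose: 6% w/v = 60 g/L → 60 × 1.2 L = 72.000 g
Tricine: 6.74 g/L × 1.2 L = 8.088 g
L-histidine: 0.07 g per 100 mL × 1200 mL ÷ 100 = 0.840 g

L-proline 0.984 g; sodium bicarbonate 0.822 g; ammonium nitrate 1.272 g; beef extract 14.400 g; sucrose 72.000 g; Tricine 8.088 g; L-histidine 0.840 g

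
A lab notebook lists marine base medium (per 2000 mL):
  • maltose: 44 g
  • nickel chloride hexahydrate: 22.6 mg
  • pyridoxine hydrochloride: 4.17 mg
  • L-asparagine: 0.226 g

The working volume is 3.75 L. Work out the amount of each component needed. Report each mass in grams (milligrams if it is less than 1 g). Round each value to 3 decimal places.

maltose 82.500 g; nickel chloride hexahydrate 42.375 mg; pyridoxine hydrochloride 7.819 mg; L-asparagine 423.750 mg

Scale factor = 3750 mL / 2000 mL = 1.875.
maltose: 44 g × (3750 mL / 2000 mL) = 82.500 g
nickel chloride hexahydrate: 22.6 mg × (3750 mL / 2000 mL) = 42.375 mg
pyridoxine hydrochloride: 4.17 mg × (3750 mL / 2000 mL) = 7.819 mg
L-asparagine: 0.226 g × (3750 mL / 2000 mL) = 0.42375 g = 423.750 mg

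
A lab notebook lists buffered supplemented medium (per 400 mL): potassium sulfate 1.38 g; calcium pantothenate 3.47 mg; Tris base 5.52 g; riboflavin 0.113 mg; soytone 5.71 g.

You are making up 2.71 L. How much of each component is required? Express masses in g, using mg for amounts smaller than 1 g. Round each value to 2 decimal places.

Ratio of target to recipe volume: 2710 / 400 = 6.775.
potassium sulfate: 1.38 g × (2710 mL / 400 mL) = 9.35 g
calcium pantothenate: 3.47 mg × (2710 mL / 400 mL) = 23.51 mg
Tris base: 5.52 g × (2710 mL / 400 mL) = 37.40 g
riboflavin: 0.113 mg × (2710 mL / 400 mL) = 0.77 mg
soytone: 5.71 g × (2710 mL / 400 mL) = 38.69 g

potassium sulfate 9.35 g; calcium pantothenate 23.51 mg; Tris base 37.40 g; riboflavin 0.77 mg; soytone 38.69 g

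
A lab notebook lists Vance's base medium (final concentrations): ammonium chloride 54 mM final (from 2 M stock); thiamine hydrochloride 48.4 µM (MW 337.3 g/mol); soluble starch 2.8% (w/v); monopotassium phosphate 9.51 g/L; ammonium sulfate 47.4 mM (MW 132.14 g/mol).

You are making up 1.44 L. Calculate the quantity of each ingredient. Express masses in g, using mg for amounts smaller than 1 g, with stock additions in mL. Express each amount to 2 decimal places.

Scale factor relative to 1 L: 1.44.
ammonium chloride: C1V1 = C2V2 → 54 mM × 1440 mL ÷ 2000 mM = 38.88 mL
thiamine hydrochloride: 48.4 µmol/L × 337.3 g/mol × 1.44 L ÷ 1000 = 23.51 mg
soluble starch: 2.8% w/v = 28 g/L → 28 × 1.44 L = 40.32 g
monopotassium phosphate: 9.51 g/L × 1.44 L = 13.69 g
ammonium sulfate: 47.4 mmol/L × 132.14 g/mol × 1.44 L ÷ 1000 = 9.02 g

ammonium chloride 38.88 mL; thiamine hydrochloride 23.51 mg; soluble starch 40.32 g; monopotassium phosphate 13.69 g; ammonium sulfate 9.02 g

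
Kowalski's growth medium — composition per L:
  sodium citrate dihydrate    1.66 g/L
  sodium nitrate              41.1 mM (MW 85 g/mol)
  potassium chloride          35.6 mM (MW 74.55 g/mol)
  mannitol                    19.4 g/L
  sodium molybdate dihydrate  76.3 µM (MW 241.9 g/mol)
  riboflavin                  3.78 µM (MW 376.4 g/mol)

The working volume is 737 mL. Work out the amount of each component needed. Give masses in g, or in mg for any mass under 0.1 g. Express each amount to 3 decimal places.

sodium citrate dihydrate 1.223 g; sodium nitrate 2.575 g; potassium chloride 1.956 g; mannitol 14.298 g; sodium molybdate dihydrate 13.603 mg; riboflavin 1.049 mg

Scale factor relative to 1 L: 0.737.
sodium citrate dihydrate: 1.66 g/L × 0.737 L = 1.223 g
sodium nitrate: 41.1 mmol/L × 85 g/mol × 0.737 L ÷ 1000 = 2.575 g
potassium chloride: 35.6 mmol/L × 74.55 g/mol × 0.737 L ÷ 1000 = 1.956 g
mannitol: 19.4 g/L × 0.737 L = 14.298 g
sodium molybdate dihydrate: 76.3 µmol/L × 241.9 g/mol × 0.737 L ÷ 1000 = 13.603 mg
riboflavin: 3.78 µmol/L × 376.4 g/mol × 0.737 L ÷ 1000 = 1.049 mg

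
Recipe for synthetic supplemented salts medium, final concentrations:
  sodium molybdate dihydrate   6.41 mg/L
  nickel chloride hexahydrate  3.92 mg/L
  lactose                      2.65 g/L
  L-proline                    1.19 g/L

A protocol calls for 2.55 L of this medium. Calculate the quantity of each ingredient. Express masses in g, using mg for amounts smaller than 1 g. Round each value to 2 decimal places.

Scale factor relative to 1 L: 2.55.
sodium molybdate dihydrate: 6.41 mg/L × 2.55 L = 16.35 mg
nickel chloride hexahydrate: 3.92 mg/L × 2.55 L = 10.00 mg
lactose: 2.65 g/L × 2.55 L = 6.76 g
L-proline: 1.19 g/L × 2.55 L = 3.03 g

sodium molybdate dihydrate 16.35 mg; nickel chloride hexahydrate 10.00 mg; lactose 6.76 g; L-proline 3.03 g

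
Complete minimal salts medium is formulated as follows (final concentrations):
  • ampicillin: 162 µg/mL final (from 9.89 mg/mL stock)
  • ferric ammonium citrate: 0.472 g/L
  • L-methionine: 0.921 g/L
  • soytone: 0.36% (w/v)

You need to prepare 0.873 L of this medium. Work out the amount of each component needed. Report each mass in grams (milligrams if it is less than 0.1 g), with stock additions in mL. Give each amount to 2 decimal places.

ampicillin 14.30 mL; ferric ammonium citrate 0.41 g; L-methionine 0.80 g; soytone 3.14 g

Scale factor relative to 1 L: 0.873.
ampicillin: dilute stock: 162 µg/mL × 873 mL ÷ 9890 µg/mL = 14.30 mL
ferric ammonium citrate: 0.472 g/L × 0.873 L = 0.41 g
L-methionine: 0.921 g/L × 0.873 L = 0.80 g
soytone: 0.36 g per 100 mL × 873 mL ÷ 100 = 3.14 g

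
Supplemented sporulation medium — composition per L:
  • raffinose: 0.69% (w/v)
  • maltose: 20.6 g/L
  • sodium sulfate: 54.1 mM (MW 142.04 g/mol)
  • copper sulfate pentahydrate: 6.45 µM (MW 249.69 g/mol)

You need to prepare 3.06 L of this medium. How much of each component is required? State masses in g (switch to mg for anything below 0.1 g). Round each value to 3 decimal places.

Working volume: 3.06 L.
raffinose: 0.69 g per 100 mL × 3060 mL ÷ 100 = 21.114 g
maltose: 20.6 g/L × 3.06 L = 63.036 g
sodium sulfate: 54.1 mmol/L × 142.04 g/mol × 3.06 L ÷ 1000 = 23.514 g
copper sulfate pentahydrate: 6.45 µmol/L × 249.69 g/mol × 3.06 L ÷ 1000 = 4.928 mg

raffinose 21.114 g; maltose 63.036 g; sodium sulfate 23.514 g; copper sulfate pentahydrate 4.928 mg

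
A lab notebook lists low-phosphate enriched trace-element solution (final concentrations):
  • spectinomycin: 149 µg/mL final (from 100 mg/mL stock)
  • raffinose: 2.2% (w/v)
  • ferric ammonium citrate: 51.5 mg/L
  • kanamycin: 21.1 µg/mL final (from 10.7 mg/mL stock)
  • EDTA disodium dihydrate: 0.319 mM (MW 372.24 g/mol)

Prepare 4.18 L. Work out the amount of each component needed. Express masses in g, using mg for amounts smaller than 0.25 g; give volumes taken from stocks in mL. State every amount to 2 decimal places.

spectinomycin 6.23 mL; raffinose 91.96 g; ferric ammonium citrate 215.27 mg; kanamycin 8.24 mL; EDTA disodium dihydrate 0.50 g

Working volume: 4.18 L.
spectinomycin: dilute stock: 149 µg/mL × 4180 mL ÷ 100000 µg/mL = 6.23 mL
raffinose: 2.2% w/v = 22 g/L → 22 × 4.18 L = 91.96 g
ferric ammonium citrate: 51.5 mg/L × 4.18 L = 215.27 mg
kanamycin: dilute stock: 21.1 µg/mL × 4180 mL ÷ 10700 µg/mL = 8.24 mL
EDTA disodium dihydrate: 0.319 mmol/L × 372.24 g/mol × 4.18 L ÷ 1000 = 0.50 g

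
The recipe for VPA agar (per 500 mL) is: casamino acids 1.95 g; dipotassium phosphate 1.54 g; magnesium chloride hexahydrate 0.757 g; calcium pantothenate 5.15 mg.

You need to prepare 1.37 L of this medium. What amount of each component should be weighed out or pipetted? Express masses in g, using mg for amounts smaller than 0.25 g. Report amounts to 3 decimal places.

Ratio of target to recipe volume: 1370 / 500 = 2.74.
casamino acids: 1.95 g × (1370 mL / 500 mL) = 5.343 g
dipotassium phosphate: 1.54 g × (1370 mL / 500 mL) = 4.220 g
magnesium chloride hexahydrate: 0.757 g × (1370 mL / 500 mL) = 2.074 g
calcium pantothenate: 5.15 mg × (1370 mL / 500 mL) = 14.111 mg

casamino acids 5.343 g; dipotassium phosphate 4.220 g; magnesium chloride hexahydrate 2.074 g; calcium pantothenate 14.111 mg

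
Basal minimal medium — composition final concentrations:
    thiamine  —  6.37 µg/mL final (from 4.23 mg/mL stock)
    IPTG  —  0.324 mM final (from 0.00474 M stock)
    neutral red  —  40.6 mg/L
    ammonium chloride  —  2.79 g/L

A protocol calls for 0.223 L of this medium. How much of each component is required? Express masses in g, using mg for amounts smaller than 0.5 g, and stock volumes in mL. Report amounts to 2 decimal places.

thiamine 0.34 mL; IPTG 15.24 mL; neutral red 9.05 mg; ammonium chloride 0.62 g

Scale factor relative to 1 L: 0.223.
thiamine: C1V1 = C2V2 → 6.37 µg/mL × 223 mL ÷ 4230 µg/mL = 0.34 mL
IPTG: V = C2·V2/C1 = 0.324 mM × 223 mL ÷ 4.74 mM = 15.24 mL
neutral red: 40.6 mg/L × 0.223 L = 9.05 mg
ammonium chloride: 2.79 g/L × 0.223 L = 0.62 g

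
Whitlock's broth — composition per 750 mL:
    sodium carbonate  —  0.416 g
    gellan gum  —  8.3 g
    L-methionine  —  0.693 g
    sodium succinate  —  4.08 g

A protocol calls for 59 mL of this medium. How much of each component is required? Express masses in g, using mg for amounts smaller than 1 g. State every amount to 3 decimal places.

Ratio of target to recipe volume: 59 / 750 = 0.0786667.
sodium carbonate: 0.416 g × (59 mL / 750 mL) = 0.0327253 g = 32.725 mg
gellan gum: 8.3 g × (59 mL / 750 mL) = 0.652933 g = 652.933 mg
L-methionine: 0.693 g × (59 mL / 750 mL) = 0.054516 g = 54.516 mg
sodium succinate: 4.08 g × (59 mL / 750 mL) = 0.32096 g = 320.960 mg

sodium carbonate 32.725 mg; gellan gum 652.933 mg; L-methionine 54.516 mg; sodium succinate 320.960 mg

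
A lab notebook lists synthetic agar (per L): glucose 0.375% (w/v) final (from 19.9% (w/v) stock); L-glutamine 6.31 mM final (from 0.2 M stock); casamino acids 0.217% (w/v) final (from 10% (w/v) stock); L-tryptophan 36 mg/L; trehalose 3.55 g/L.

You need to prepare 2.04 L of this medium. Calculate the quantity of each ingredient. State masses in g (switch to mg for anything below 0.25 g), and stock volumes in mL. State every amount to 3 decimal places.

Working volume: 2.04 L.
glucose: dilute stock: 0.375% ÷ 19.9% × 2040 mL = 38.442 mL
L-glutamine: C1V1 = C2V2 → 6.31 mM × 2040 mL ÷ 200 mM = 64.362 mL
casamino acids: dilute stock: 0.217% ÷ 10% × 2040 mL = 44.268 mL
L-tryptophan: 36 mg/L × 2.04 L = 73.440 mg
trehalose: 3.55 g/L × 2.04 L = 7.242 g

glucose 38.442 mL; L-glutamine 64.362 mL; casamino acids 44.268 mL; L-tryptophan 73.440 mg; trehalose 7.242 g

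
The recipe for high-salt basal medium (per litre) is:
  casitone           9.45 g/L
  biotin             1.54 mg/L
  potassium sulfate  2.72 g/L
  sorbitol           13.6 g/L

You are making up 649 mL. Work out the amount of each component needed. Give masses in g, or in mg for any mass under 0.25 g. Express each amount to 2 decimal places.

Working volume: 649 mL = 0.649 L.
casitone: 9.45 g/L × 0.649 L = 6.13 g
biotin: 1.54 mg/L × 0.649 L = 1.00 mg
potassium sulfate: 2.72 g/L × 0.649 L = 1.77 g
sorbitol: 13.6 g/L × 0.649 L = 8.83 g

casitone 6.13 g; biotin 1.00 mg; potassium sulfate 1.77 g; sorbitol 8.83 g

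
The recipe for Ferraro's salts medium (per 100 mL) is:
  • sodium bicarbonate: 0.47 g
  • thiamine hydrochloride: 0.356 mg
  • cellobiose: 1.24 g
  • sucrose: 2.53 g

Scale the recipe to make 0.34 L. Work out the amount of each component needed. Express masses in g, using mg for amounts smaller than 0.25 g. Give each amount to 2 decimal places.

Scale factor = 340 mL / 100 mL = 3.4.
sodium bicarbonate: 0.47 g × (340 mL / 100 mL) = 1.60 g
thiamine hydrochloride: 0.356 mg × (340 mL / 100 mL) = 1.21 mg
cellobiose: 1.24 g × (340 mL / 100 mL) = 4.22 g
sucrose: 2.53 g × (340 mL / 100 mL) = 8.60 g

sodium bicarbonate 1.60 g; thiamine hydrochloride 1.21 mg; cellobiose 4.22 g; sucrose 8.60 g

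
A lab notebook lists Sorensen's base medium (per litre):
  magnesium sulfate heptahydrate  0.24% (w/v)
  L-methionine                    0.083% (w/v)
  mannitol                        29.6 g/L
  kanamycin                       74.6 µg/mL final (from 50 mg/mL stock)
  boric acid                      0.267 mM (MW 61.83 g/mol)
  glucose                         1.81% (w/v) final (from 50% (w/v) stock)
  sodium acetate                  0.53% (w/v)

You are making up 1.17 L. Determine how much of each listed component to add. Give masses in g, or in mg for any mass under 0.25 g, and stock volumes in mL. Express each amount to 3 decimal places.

magnesium sulfate heptahydrate 2.808 g; L-methionine 0.971 g; mannitol 34.632 g; kanamycin 1.746 mL; boric acid 19.315 mg; glucose 42.354 mL; sodium acetate 6.201 g

Scale factor relative to 1 L: 1.17.
magnesium sulfate heptahydrate: 0.24% w/v = 2.4 g/L → 2.4 × 1.17 L = 2.808 g
L-methionine: 0.083% w/v = 0.83 g/L → 0.83 × 1.17 L = 0.971 g
mannitol: 29.6 g/L × 1.17 L = 34.632 g
kanamycin: V = C2·V2/C1 = 74.6 µg/mL × 1170 mL ÷ 50000 µg/mL = 1.746 mL
boric acid: 0.267 mmol/L × 61.83 mg/mmol × 1.17 L = 19.315 mg
glucose: V = C2·V2/C1 = 1.81% ÷ 50% × 1170 mL = 42.354 mL
sodium acetate: 0.53 g per 100 mL × 1170 mL ÷ 100 = 6.201 g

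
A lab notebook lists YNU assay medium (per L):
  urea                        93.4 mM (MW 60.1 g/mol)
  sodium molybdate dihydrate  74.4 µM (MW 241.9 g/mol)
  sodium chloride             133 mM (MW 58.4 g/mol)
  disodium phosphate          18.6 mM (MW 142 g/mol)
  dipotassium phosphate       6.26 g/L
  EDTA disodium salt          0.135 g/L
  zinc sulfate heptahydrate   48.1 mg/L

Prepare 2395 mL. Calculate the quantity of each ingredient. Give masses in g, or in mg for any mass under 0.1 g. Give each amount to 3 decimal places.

urea 13.444 g; sodium molybdate dihydrate 43.104 mg; sodium chloride 18.602 g; disodium phosphate 6.326 g; dipotassium phosphate 14.993 g; EDTA disodium salt 0.323 g; zinc sulfate heptahydrate 0.115 g

Working volume: 2395 mL = 2.395 L.
urea: 93.4 mmol/L × 60.1 g/mol × 2.395 L ÷ 1000 = 13.444 g
sodium molybdate dihydrate: 74.4 µmol/L × 241.9 g/mol × 2.395 L ÷ 1000 = 43.104 mg
sodium chloride: 133 mmol/L × 58.4 g/mol × 2.395 L ÷ 1000 = 18.602 g
disodium phosphate: 18.6 mmol/L × 142 g/mol × 2.395 L ÷ 1000 = 6.326 g
dipotassium phosphate: 6.26 g/L × 2.395 L = 14.993 g
EDTA disodium salt: 0.135 g/L × 2.395 L = 0.323 g
zinc sulfate heptahydrate: 48.1 mg/L × 2.395 L = 115.2 mg = 0.115 g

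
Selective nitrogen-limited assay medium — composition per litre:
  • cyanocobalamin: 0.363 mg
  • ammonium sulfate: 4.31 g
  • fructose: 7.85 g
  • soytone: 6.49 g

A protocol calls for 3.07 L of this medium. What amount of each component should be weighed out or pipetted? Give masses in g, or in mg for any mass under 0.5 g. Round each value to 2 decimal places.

cyanocobalamin 1.11 mg; ammonium sulfate 13.23 g; fructose 24.10 g; soytone 19.92 g

Ratio of target to recipe volume: 3070 / 1000 = 3.07.
cyanocobalamin: 0.363 mg × (3070 mL / 1000 mL) = 1.11 mg
ammonium sulfate: 4.31 g × (3070 mL / 1000 mL) = 13.23 g
fructose: 7.85 g × (3070 mL / 1000 mL) = 24.10 g
soytone: 6.49 g × (3070 mL / 1000 mL) = 19.92 g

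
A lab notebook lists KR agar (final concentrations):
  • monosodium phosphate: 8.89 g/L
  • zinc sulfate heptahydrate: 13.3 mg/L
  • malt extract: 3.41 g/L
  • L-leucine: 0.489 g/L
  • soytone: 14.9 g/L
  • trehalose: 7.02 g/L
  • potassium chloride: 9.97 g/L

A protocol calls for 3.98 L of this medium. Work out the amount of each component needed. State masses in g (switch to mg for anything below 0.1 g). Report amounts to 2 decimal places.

monosodium phosphate 35.38 g; zinc sulfate heptahydrate 52.93 mg; malt extract 13.57 g; L-leucine 1.95 g; soytone 59.30 g; trehalose 27.94 g; potassium chloride 39.68 g

Scale factor relative to 1 L: 3.98.
monosodium phosphate: 8.89 g/L × 3.98 L = 35.38 g
zinc sulfate heptahydrate: 13.3 mg/L × 3.98 L = 52.93 mg
malt extract: 3.41 g/L × 3.98 L = 13.57 g
L-leucine: 0.489 g/L × 3.98 L = 1.95 g
soytone: 14.9 g/L × 3.98 L = 59.30 g
trehalose: 7.02 g/L × 3.98 L = 27.94 g
potassium chloride: 9.97 g/L × 3.98 L = 39.68 g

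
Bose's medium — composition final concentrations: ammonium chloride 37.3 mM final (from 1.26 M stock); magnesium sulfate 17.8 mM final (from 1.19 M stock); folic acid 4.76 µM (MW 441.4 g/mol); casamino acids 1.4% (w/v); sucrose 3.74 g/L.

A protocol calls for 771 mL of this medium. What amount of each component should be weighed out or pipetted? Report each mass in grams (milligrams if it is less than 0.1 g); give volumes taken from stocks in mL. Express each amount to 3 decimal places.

ammonium chloride 22.824 mL; magnesium sulfate 11.533 mL; folic acid 1.620 mg; casamino acids 10.794 g; sucrose 2.884 g

Target volume = 771 mL = 0.771 L.
ammonium chloride: C1V1 = C2V2 → 37.3 mM × 771 mL ÷ 1260 mM = 22.824 mL
magnesium sulfate: V = C2·V2/C1 = 17.8 mM × 771 mL ÷ 1190 mM = 11.533 mL
folic acid: 4.76 µmol/L × 441.4 g/mol × 0.771 L ÷ 1000 = 1.620 mg
casamino acids: 1.4 g per 100 mL × 771 mL ÷ 100 = 10.794 g
sucrose: 3.74 g/L × 0.771 L = 2.884 g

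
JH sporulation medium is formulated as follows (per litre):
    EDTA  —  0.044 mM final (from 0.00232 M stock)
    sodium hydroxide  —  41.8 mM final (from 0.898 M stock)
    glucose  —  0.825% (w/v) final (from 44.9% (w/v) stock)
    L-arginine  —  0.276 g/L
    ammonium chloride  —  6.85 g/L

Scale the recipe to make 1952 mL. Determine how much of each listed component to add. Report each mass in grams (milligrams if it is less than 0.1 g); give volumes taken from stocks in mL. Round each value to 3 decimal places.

EDTA 37.021 mL; sodium hydroxide 90.861 mL; glucose 35.866 mL; L-arginine 0.539 g; ammonium chloride 13.371 g

Target volume = 1952 mL = 1.952 L.
EDTA: C1V1 = C2V2 → 0.044 mM × 1952 mL ÷ 2.32 mM = 37.021 mL
sodium hydroxide: C1V1 = C2V2 → 41.8 mM × 1952 mL ÷ 898 mM = 90.861 mL
glucose: dilute stock: 0.825% ÷ 44.9% × 1952 mL = 35.866 mL
L-arginine: 0.276 g/L × 1.952 L = 0.539 g
ammonium chloride: 6.85 g/L × 1.952 L = 13.371 g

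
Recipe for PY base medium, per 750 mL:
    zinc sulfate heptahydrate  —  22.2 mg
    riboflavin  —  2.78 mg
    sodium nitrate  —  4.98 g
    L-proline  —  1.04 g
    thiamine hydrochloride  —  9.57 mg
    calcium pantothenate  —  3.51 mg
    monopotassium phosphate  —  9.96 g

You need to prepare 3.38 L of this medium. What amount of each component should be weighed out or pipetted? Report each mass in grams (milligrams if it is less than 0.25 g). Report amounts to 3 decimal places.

Scale factor = 3380 mL / 750 mL = 4.50667.
zinc sulfate heptahydrate: 22.2 mg × (3380 mL / 750 mL) = 100.048 mg
riboflavin: 2.78 mg × (3380 mL / 750 mL) = 12.529 mg
sodium nitrate: 4.98 g × (3380 mL / 750 mL) = 22.443 g
L-proline: 1.04 g × (3380 mL / 750 mL) = 4.687 g
thiamine hydrochloride: 9.57 mg × (3380 mL / 750 mL) = 43.129 mg
calcium pantothenate: 3.51 mg × (3380 mL / 750 mL) = 15.818 mg
monopotassium phosphate: 9.96 g × (3380 mL / 750 mL) = 44.886 g

zinc sulfate heptahydrate 100.048 mg; riboflavin 12.529 mg; sodium nitrate 22.443 g; L-proline 4.687 g; thiamine hydrochloride 43.129 mg; calcium pantothenate 15.818 mg; monopotassium phosphate 44.886 g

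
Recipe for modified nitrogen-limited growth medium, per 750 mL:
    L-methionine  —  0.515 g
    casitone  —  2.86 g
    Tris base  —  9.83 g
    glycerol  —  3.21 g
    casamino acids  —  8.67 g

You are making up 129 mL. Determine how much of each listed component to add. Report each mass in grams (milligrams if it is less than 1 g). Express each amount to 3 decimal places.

L-methionine 88.580 mg; casitone 491.920 mg; Tris base 1.691 g; glycerol 552.120 mg; casamino acids 1.491 g

Scale factor = 129 mL / 750 mL = 0.172.
L-methionine: 0.515 g × (129 mL / 750 mL) = 0.08858 g = 88.580 mg
casitone: 2.86 g × (129 mL / 750 mL) = 0.49192 g = 491.920 mg
Tris base: 9.83 g × (129 mL / 750 mL) = 1.691 g
glycerol: 3.21 g × (129 mL / 750 mL) = 0.55212 g = 552.120 mg
casamino acids: 8.67 g × (129 mL / 750 mL) = 1.491 g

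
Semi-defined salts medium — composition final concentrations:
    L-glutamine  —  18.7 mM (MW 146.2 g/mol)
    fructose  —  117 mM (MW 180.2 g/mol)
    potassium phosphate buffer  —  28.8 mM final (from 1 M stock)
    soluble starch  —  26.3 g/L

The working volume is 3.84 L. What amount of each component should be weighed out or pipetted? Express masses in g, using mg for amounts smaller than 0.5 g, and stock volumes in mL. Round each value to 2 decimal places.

L-glutamine 10.50 g; fructose 80.96 g; potassium phosphate buffer 110.59 mL; soluble starch 100.99 g

Scale factor relative to 1 L: 3.84.
L-glutamine: 18.7 mmol/L × 146.2 g/mol × 3.84 L ÷ 1000 = 10.50 g
fructose: 117 mmol/L × 180.2 g/mol × 3.84 L ÷ 1000 = 80.96 g
potassium phosphate buffer: C1V1 = C2V2 → 28.8 mM × 3840 mL ÷ 1000 mM = 110.59 mL
soluble starch: 26.3 g/L × 3.84 L = 100.99 g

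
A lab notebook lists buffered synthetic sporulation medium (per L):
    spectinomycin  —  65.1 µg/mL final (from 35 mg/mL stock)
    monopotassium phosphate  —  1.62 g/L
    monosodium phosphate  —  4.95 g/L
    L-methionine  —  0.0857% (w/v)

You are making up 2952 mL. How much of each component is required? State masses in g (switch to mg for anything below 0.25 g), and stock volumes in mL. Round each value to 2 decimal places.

spectinomycin 5.49 mL; monopotassium phosphate 4.78 g; monosodium phosphate 14.61 g; L-methionine 2.53 g

Working volume: 2952 mL = 2.952 L.
spectinomycin: V = C2·V2/C1 = 65.1 µg/mL × 2952 mL ÷ 35000 µg/mL = 5.49 mL
monopotassium phosphate: 1.62 g/L × 2.952 L = 4.78 g
monosodium phosphate: 4.95 g/L × 2.952 L = 14.61 g
L-methionine: 0.0857 g per 100 mL × 2952 mL ÷ 100 = 2.53 g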